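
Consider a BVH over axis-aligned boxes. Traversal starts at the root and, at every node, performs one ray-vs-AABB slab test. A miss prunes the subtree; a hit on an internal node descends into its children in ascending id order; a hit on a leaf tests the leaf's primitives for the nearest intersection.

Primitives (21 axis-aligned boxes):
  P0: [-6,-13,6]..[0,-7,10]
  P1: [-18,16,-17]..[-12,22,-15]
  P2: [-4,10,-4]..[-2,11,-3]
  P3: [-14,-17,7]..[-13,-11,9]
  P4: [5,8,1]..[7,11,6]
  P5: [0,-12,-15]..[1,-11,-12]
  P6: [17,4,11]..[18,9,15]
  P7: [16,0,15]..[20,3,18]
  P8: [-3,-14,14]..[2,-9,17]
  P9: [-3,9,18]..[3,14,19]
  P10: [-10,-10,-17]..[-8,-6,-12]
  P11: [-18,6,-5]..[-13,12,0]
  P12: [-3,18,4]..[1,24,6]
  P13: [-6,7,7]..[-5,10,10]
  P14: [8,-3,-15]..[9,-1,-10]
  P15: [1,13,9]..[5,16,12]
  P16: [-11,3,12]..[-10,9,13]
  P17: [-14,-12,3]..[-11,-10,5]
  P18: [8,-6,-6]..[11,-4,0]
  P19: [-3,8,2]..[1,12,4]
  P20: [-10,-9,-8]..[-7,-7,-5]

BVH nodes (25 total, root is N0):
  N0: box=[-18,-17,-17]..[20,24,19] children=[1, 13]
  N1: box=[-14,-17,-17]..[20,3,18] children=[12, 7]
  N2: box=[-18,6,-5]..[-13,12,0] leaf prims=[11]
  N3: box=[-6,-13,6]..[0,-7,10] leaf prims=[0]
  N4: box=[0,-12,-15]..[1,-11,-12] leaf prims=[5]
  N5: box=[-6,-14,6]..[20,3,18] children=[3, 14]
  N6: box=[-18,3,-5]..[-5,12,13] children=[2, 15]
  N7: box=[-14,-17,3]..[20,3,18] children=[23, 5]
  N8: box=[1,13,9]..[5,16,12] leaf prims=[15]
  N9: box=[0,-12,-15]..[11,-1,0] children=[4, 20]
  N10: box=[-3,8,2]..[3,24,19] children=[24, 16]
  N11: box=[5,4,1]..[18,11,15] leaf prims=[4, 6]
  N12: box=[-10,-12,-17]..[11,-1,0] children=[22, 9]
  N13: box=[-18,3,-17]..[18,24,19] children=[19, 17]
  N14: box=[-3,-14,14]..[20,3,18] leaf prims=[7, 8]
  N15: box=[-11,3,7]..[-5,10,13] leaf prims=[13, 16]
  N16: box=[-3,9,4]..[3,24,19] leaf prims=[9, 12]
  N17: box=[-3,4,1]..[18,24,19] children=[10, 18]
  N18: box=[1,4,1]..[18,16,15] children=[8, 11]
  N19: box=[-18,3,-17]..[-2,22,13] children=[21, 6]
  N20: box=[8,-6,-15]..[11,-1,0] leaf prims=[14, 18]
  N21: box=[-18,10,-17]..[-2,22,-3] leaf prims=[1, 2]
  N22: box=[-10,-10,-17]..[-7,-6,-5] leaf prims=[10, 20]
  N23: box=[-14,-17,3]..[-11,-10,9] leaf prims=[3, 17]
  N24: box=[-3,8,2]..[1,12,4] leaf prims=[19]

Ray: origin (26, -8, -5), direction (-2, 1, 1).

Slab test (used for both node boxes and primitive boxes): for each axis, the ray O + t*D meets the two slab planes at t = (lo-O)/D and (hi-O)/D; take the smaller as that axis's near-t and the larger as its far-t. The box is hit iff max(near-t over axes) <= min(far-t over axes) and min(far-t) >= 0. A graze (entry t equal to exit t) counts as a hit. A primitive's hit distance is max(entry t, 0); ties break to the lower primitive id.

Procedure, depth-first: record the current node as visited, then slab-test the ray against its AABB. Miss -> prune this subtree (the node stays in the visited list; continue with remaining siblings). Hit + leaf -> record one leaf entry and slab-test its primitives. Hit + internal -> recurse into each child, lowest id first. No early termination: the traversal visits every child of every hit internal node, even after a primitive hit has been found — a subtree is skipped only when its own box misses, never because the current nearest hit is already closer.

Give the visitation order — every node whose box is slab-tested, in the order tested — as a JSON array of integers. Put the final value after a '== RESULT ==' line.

Traverse from the root:
N0 x:[3,22] y:[-9,32] z:[-12,24] -> hit [3,22], descend [1, 13]
  N1 x:[3,20] y:[-9,11] z:[-12,23] -> hit [3,11], descend [7, 12]
    N7 x:[3,20] y:[-9,11] z:[8,23] -> hit [8,11], descend [5, 23]
      N5 x:[3,16] y:[-6,11] z:[11,23] -> hit [11,11], descend [3, 14]
        N3 x:[13,16] y:[-5,1] z:[11,15] -> miss, prune
        N14 x:[3,29/2] y:[-6,11] z:[19,23] -> miss, prune
      N23 x:[37/2,20] y:[-9,-2] z:[8,14] -> miss, prune
    N12 x:[15/2,18] y:[-4,7] z:[-12,5] -> miss, prune
  N13 x:[4,22] y:[11,32] z:[-12,24] -> hit [11,22], descend [17, 19]
    N17 x:[4,29/2] y:[12,32] z:[6,24] -> hit [12,29/2], descend [10, 18]
      N10 x:[23/2,29/2] y:[16,32] z:[7,24] -> miss, prune
      N18 x:[4,25/2] y:[12,24] z:[6,20] -> hit [12,25/2], descend [8, 11]
        N8 x:[21/2,25/2] y:[21,24] z:[14,17] -> miss, prune
        N11 x:[4,21/2] y:[12,19] z:[6,20] -> miss, prune
    N19 x:[14,22] y:[11,30] z:[-12,18] -> hit [14,18], descend [6, 21]
      N6 x:[31/2,22] y:[11,20] z:[0,18] -> hit [31/2,18], descend [2, 15]
        N2 x:[39/2,22] y:[14,20] z:[0,5] -> miss, prune
        N15 x:[31/2,37/2] y:[11,18] z:[12,18] -> hit [31/2,18] leaf, test {P13(miss), P16(miss)}
      N21 x:[14,22] y:[18,30] z:[-12,2] -> miss, prune

Visited [0, 1, 7, 5, 3, 14, 23, 12, 13, 17, 10, 18, 8, 11, 19, 6, 2, 15, 21]. Tests: 19 box, 1 leaf. Nearest: miss.

== RESULT ==
[0, 1, 7, 5, 3, 14, 23, 12, 13, 17, 10, 18, 8, 11, 19, 6, 2, 15, 21]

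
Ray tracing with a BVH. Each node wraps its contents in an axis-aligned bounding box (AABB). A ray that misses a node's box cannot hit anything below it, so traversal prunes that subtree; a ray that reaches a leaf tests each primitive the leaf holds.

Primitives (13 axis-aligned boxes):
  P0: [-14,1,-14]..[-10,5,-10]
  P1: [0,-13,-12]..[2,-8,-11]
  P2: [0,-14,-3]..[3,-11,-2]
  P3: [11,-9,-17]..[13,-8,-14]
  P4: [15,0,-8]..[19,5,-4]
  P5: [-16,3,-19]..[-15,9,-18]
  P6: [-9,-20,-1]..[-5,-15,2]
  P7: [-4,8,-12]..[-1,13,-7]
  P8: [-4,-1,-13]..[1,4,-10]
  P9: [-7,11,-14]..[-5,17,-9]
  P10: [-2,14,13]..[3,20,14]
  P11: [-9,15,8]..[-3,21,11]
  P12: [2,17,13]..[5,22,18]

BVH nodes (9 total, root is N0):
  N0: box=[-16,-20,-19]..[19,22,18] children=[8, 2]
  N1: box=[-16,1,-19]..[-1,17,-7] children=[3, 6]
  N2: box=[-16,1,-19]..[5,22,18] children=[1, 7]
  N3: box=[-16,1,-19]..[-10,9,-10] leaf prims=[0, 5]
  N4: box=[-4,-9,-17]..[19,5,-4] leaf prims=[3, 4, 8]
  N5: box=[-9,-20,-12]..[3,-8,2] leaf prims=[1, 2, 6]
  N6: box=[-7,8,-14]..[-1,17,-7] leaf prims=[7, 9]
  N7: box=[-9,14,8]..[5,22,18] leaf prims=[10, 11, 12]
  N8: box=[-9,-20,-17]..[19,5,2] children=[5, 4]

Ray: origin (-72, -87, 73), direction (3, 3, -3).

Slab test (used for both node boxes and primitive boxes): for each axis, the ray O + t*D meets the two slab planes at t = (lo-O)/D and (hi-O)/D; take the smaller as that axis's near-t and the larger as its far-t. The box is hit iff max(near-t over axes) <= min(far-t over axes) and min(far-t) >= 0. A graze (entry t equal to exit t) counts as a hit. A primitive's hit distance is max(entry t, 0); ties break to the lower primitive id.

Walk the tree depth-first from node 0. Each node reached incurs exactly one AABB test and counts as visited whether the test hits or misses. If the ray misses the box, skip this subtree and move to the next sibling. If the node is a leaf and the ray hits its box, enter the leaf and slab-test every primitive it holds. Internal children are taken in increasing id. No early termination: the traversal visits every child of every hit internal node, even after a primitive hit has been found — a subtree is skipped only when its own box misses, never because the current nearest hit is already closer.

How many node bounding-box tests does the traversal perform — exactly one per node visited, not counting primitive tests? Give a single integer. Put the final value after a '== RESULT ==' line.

Traverse from the root:
N0 x:[56/3,91/3] y:[67/3,109/3] z:[55/3,92/3] -> hit [67/3,91/3], descend [2, 8]
  N2 x:[56/3,77/3] y:[88/3,109/3] z:[55/3,92/3] -> miss, prune
  N8 x:[21,91/3] y:[67/3,92/3] z:[71/3,30] -> hit [71/3,30], descend [4, 5]
    N4 x:[68/3,91/3] y:[26,92/3] z:[77/3,30] -> hit [26,30] leaf, test {P3(miss), P4(miss), P8(miss)}
    N5 x:[21,25] y:[67/3,79/3] z:[71/3,85/3] -> hit [71/3,25] leaf, test {P1(miss), P2@t=25, P6(miss)}

5 AABB tests over nodes [0, 2, 8, 4, 5]; 2 leaves entered; closest P2.

== RESULT ==
5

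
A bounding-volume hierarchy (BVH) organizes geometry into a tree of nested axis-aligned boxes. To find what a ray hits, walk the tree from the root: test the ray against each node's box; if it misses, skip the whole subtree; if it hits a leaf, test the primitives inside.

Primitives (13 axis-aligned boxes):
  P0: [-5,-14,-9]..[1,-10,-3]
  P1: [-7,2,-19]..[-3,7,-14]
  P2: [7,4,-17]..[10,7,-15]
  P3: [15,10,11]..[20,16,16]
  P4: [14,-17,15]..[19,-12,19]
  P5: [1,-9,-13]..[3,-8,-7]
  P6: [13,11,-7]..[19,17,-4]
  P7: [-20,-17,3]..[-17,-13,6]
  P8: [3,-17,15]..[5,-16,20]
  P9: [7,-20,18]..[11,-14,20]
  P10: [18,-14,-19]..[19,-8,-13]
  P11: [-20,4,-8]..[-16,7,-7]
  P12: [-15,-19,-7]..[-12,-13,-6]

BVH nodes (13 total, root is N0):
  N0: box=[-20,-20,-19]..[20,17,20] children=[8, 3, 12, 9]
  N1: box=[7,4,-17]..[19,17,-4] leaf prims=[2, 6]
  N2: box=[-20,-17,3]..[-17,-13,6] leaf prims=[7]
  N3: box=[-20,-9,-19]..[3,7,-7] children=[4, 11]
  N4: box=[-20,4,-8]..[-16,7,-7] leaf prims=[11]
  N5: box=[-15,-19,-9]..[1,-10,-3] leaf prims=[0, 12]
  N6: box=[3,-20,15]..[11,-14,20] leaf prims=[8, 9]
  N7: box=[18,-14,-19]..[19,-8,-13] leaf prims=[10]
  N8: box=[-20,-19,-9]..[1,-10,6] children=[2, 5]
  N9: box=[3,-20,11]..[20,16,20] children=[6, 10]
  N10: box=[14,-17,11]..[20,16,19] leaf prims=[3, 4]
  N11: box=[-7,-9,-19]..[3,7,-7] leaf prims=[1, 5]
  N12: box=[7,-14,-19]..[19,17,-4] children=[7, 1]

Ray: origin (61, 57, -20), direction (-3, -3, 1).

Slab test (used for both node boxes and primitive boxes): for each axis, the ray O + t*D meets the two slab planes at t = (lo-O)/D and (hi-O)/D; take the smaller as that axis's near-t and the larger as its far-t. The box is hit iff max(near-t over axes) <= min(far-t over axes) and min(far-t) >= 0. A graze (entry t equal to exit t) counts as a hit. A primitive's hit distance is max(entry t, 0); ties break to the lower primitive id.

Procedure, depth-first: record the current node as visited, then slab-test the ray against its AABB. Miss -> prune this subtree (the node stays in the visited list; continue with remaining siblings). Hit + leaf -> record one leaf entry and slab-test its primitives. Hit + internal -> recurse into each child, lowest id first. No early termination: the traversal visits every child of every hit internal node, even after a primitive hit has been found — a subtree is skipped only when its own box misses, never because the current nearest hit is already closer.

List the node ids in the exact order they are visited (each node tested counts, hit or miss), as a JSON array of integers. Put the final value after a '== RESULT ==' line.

Walk:
N0 x:[41/3,27] y:[40/3,77/3] z:[1,40] -> hit [41/3,77/3], descend [3, 8, 9, 12]
  N3 x:[58/3,27] y:[50/3,22] z:[1,13] -> miss, prune
  N8 x:[20,27] y:[67/3,76/3] z:[11,26] -> hit [67/3,76/3], descend [2, 5]
    N2 x:[26,27] y:[70/3,74/3] z:[23,26] -> miss, prune
    N5 x:[20,76/3] y:[67/3,76/3] z:[11,17] -> miss, prune
  N9 x:[41/3,58/3] y:[41/3,77/3] z:[31,40] -> miss, prune
  N12 x:[14,18] y:[40/3,71/3] z:[1,16] -> hit [14,16], descend [1, 7]
    N1 x:[14,18] y:[40/3,53/3] z:[3,16] -> hit [14,16] leaf, test {P2(miss), P6@t=14}
    N7 x:[14,43/3] y:[65/3,71/3] z:[1,7] -> miss, prune

order=[0, 3, 8, 2, 5, 9, 12, 1, 7]  |boxes|=9  |leaves|=1  hit=P6

== RESULT ==
[0, 3, 8, 2, 5, 9, 12, 1, 7]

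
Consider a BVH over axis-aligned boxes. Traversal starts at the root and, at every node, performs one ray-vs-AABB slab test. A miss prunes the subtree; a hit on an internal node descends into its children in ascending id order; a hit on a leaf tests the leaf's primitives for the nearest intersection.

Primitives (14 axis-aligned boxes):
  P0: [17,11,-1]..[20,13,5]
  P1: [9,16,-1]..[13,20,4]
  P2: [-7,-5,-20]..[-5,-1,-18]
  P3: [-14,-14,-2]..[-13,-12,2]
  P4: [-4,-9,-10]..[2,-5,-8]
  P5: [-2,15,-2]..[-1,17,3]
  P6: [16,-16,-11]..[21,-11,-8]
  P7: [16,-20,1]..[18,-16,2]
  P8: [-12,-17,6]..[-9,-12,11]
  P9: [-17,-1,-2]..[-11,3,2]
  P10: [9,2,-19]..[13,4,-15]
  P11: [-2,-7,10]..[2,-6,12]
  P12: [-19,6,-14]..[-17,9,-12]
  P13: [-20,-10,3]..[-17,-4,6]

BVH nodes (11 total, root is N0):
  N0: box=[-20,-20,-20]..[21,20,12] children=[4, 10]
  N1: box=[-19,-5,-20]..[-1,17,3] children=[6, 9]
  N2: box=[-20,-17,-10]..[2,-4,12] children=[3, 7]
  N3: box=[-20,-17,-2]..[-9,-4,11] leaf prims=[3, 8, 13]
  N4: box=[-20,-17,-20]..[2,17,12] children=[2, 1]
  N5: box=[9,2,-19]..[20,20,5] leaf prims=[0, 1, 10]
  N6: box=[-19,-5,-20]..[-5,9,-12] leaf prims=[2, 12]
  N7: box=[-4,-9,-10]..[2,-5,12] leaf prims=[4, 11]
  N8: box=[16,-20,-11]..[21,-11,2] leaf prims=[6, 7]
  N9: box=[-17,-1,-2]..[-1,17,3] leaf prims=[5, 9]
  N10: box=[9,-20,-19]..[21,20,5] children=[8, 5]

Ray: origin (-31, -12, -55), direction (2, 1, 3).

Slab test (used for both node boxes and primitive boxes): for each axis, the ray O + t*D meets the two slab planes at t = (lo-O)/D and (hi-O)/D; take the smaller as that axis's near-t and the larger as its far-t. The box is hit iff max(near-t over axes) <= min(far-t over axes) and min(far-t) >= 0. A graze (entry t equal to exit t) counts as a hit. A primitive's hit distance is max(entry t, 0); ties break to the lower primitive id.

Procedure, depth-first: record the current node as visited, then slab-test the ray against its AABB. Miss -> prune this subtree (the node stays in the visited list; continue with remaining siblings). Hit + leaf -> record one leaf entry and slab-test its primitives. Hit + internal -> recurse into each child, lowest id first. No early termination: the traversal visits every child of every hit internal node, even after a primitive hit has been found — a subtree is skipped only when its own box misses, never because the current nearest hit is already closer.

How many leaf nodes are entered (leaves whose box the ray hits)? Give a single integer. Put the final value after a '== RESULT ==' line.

Trace the traversal:
N0 x:[11/2,26] y:[-8,32] z:[35/3,67/3] -> hit [35/3,67/3], descend [4, 10]
  N4 x:[11/2,33/2] y:[-5,29] z:[35/3,67/3] -> hit [35/3,33/2], descend [1, 2]
    N1 x:[6,15] y:[7,29] z:[35/3,58/3] -> hit [35/3,15], descend [6, 9]
      N6 x:[6,13] y:[7,21] z:[35/3,43/3] -> hit [35/3,13] leaf, test {P2(miss), P12(miss)}
      N9 x:[7,15] y:[11,29] z:[53/3,58/3] -> miss, prune
    N2 x:[11/2,33/2] y:[-5,8] z:[15,67/3] -> miss, prune
  N10 x:[20,26] y:[-8,32] z:[12,20] -> hit [20,20], descend [5, 8]
    N5 x:[20,51/2] y:[14,32] z:[12,20] -> hit [20,20] leaf, test {P0(miss), P1(miss), P10(miss)}
    N8 x:[47/2,26] y:[-8,1] z:[44/3,19] -> miss, prune

9 AABB tests over nodes [0, 4, 1, 6, 9, 2, 10, 5, 8]; 2 leaves entered; closest miss.

== RESULT ==
2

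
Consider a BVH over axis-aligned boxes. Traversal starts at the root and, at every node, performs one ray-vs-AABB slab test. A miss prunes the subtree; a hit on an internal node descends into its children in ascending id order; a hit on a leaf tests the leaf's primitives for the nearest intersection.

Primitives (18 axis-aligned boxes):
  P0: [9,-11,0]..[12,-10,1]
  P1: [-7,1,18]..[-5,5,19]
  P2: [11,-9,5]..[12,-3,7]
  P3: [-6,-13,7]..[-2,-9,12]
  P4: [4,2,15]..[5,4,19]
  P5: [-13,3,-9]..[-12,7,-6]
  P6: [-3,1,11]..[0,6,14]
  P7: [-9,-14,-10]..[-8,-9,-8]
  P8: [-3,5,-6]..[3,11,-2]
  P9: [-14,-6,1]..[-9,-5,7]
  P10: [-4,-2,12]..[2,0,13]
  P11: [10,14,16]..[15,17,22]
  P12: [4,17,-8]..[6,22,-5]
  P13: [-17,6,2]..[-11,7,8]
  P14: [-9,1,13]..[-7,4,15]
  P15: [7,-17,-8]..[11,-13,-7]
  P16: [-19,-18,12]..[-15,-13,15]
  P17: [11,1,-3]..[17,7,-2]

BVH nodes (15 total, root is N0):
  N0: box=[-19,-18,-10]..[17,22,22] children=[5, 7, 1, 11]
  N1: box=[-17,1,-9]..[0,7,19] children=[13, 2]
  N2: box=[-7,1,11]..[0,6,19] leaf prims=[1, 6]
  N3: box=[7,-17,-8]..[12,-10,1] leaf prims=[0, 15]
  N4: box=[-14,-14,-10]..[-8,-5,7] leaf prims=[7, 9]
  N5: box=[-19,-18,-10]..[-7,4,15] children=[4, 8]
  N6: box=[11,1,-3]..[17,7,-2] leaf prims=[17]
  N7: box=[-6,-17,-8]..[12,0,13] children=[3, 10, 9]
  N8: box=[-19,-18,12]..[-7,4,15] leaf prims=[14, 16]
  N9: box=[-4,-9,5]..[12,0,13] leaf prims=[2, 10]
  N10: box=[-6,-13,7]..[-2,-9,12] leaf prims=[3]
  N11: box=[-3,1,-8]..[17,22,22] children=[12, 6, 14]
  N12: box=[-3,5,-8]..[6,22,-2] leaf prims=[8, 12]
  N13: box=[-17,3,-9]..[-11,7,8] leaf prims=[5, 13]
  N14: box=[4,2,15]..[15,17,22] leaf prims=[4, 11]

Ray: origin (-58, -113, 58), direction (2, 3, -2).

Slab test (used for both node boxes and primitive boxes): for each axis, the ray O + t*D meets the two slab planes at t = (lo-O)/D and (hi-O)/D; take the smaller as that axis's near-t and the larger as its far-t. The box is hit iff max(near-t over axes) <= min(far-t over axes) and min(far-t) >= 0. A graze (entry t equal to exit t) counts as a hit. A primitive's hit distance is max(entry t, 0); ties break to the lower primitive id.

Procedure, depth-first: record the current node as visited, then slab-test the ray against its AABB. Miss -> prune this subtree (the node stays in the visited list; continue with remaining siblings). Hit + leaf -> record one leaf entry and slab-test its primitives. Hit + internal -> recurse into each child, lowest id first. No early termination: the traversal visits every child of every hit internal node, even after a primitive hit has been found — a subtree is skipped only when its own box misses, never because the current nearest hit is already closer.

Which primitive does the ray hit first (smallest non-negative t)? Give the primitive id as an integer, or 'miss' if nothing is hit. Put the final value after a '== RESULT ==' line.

Traverse from the root:
N0 x:[39/2,75/2] y:[95/3,45] z:[18,34] -> hit [95/3,34], descend [1, 5, 7, 11]
  N1 x:[41/2,29] y:[38,40] z:[39/2,67/2] -> miss, prune
  N5 x:[39/2,51/2] y:[95/3,39] z:[43/2,34] -> miss, prune
  N7 x:[26,35] y:[32,113/3] z:[45/2,33] -> hit [32,33], descend [3, 9, 10]
    N3 x:[65/2,35] y:[32,103/3] z:[57/2,33] -> hit [65/2,33] leaf, test {P0(miss), P15@t=65/2}
    N9 x:[27,35] y:[104/3,113/3] z:[45/2,53/2] -> miss, prune
    N10 x:[26,28] y:[100/3,104/3] z:[23,51/2] -> miss, prune
  N11 x:[55/2,75/2] y:[38,45] z:[18,33] -> miss, prune

Visited [0, 1, 5, 7, 3, 9, 10, 11]. Tests: 8 box, 1 leaf. Nearest: P15.

== RESULT ==
15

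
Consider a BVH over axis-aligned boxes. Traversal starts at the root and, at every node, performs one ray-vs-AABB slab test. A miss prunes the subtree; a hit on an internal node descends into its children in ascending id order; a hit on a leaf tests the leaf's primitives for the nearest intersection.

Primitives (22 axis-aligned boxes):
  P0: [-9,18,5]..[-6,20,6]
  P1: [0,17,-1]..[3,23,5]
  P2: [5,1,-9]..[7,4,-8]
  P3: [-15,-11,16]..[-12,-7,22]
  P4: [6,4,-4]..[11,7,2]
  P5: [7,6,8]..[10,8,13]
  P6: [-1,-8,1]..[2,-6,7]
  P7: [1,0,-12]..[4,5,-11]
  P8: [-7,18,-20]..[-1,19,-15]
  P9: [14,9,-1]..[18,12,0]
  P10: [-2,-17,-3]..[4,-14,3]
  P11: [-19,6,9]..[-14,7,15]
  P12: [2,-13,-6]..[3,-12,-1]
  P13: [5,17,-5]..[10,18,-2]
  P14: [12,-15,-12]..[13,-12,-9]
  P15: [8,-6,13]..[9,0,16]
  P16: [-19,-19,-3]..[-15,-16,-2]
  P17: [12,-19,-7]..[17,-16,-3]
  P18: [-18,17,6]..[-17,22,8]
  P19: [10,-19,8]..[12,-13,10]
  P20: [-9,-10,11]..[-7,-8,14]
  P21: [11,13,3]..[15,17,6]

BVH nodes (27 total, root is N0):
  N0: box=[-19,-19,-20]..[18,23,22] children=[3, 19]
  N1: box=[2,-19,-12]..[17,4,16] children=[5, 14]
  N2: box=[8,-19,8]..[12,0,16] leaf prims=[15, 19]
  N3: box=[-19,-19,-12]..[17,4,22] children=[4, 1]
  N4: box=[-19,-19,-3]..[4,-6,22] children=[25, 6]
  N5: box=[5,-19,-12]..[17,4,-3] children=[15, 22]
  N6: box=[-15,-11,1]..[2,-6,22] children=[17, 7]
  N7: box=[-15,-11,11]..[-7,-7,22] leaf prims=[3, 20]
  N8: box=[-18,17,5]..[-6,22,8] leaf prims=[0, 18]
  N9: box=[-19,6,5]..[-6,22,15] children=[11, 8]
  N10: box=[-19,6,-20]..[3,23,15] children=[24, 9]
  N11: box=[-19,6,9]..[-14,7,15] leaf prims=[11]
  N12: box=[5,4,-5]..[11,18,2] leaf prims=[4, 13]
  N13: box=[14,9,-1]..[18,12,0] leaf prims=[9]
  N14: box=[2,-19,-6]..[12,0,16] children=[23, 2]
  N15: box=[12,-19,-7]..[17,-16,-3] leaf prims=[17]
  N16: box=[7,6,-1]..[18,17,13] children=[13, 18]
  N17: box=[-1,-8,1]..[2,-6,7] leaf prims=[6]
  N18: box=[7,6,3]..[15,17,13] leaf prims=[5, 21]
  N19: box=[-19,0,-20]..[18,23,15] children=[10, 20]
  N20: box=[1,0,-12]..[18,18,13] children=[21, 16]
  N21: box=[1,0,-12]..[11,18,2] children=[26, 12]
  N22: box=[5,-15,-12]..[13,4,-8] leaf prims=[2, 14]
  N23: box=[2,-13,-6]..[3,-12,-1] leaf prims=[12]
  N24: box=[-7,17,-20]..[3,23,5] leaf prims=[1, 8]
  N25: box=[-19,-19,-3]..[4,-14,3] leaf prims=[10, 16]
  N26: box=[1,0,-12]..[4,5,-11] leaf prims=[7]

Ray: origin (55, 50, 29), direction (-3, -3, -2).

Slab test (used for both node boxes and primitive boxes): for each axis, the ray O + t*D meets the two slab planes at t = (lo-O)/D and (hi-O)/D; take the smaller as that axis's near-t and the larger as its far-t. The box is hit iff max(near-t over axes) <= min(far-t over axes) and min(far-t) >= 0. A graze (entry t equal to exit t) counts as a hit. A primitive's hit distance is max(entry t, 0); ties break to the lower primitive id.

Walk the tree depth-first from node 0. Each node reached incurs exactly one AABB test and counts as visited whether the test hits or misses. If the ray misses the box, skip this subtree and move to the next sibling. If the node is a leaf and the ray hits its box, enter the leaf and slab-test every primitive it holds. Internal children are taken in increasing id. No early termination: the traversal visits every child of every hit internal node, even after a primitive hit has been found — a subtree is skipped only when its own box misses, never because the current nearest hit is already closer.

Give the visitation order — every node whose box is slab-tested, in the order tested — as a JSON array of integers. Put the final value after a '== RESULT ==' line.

Traverse from the root:
N0 x:[37/3,74/3] y:[9,23] z:[7/2,49/2] -> hit [37/3,23], descend [3, 19]
  N3 x:[38/3,74/3] y:[46/3,23] z:[7/2,41/2] -> hit [46/3,41/2], descend [1, 4]
    N1 x:[38/3,53/3] y:[46/3,23] z:[13/2,41/2] -> hit [46/3,53/3], descend [5, 14]
      N5 x:[38/3,50/3] y:[46/3,23] z:[16,41/2] -> hit [16,50/3], descend [15, 22]
        N15 x:[38/3,43/3] y:[22,23] z:[16,18] -> miss, prune
        N22 x:[14,50/3] y:[46/3,65/3] z:[37/2,41/2] -> miss, prune
      N14 x:[43/3,53/3] y:[50/3,23] z:[13/2,35/2] -> hit [50/3,35/2], descend [2, 23]
        N2 x:[43/3,47/3] y:[50/3,23] z:[13/2,21/2] -> miss, prune
        N23 x:[52/3,53/3] y:[62/3,21] z:[15,35/2] -> miss, prune
    N4 x:[17,74/3] y:[56/3,23] z:[7/2,16] -> miss, prune
  N19 x:[37/3,74/3] y:[9,50/3] z:[7,49/2] -> hit [37/3,50/3], descend [10, 20]
    N10 x:[52/3,74/3] y:[9,44/3] z:[7,49/2] -> miss, prune
    N20 x:[37/3,18] y:[32/3,50/3] z:[8,41/2] -> hit [37/3,50/3], descend [16, 21]
      N16 x:[37/3,16] y:[11,44/3] z:[8,15] -> hit [37/3,44/3], descend [13, 18]
        N13 x:[37/3,41/3] y:[38/3,41/3] z:[29/2,15] -> miss, prune
        N18 x:[40/3,16] y:[11,44/3] z:[8,13] -> miss, prune
      N21 x:[44/3,18] y:[32/3,50/3] z:[27/2,41/2] -> hit [44/3,50/3], descend [12, 26]
        N12 x:[44/3,50/3] y:[32/3,46/3] z:[27/2,17] -> hit [44/3,46/3] leaf, test {P4@t=44/3, P13(miss)}
        N26 x:[17,18] y:[15,50/3] z:[20,41/2] -> miss, prune

order=[0, 3, 1, 5, 15, 22, 14, 2, 23, 4, 19, 10, 20, 16, 13, 18, 21, 12, 26]  |boxes|=19  |leaves|=1  hit=P4

== RESULT ==
[0, 3, 1, 5, 15, 22, 14, 2, 23, 4, 19, 10, 20, 16, 13, 18, 21, 12, 26]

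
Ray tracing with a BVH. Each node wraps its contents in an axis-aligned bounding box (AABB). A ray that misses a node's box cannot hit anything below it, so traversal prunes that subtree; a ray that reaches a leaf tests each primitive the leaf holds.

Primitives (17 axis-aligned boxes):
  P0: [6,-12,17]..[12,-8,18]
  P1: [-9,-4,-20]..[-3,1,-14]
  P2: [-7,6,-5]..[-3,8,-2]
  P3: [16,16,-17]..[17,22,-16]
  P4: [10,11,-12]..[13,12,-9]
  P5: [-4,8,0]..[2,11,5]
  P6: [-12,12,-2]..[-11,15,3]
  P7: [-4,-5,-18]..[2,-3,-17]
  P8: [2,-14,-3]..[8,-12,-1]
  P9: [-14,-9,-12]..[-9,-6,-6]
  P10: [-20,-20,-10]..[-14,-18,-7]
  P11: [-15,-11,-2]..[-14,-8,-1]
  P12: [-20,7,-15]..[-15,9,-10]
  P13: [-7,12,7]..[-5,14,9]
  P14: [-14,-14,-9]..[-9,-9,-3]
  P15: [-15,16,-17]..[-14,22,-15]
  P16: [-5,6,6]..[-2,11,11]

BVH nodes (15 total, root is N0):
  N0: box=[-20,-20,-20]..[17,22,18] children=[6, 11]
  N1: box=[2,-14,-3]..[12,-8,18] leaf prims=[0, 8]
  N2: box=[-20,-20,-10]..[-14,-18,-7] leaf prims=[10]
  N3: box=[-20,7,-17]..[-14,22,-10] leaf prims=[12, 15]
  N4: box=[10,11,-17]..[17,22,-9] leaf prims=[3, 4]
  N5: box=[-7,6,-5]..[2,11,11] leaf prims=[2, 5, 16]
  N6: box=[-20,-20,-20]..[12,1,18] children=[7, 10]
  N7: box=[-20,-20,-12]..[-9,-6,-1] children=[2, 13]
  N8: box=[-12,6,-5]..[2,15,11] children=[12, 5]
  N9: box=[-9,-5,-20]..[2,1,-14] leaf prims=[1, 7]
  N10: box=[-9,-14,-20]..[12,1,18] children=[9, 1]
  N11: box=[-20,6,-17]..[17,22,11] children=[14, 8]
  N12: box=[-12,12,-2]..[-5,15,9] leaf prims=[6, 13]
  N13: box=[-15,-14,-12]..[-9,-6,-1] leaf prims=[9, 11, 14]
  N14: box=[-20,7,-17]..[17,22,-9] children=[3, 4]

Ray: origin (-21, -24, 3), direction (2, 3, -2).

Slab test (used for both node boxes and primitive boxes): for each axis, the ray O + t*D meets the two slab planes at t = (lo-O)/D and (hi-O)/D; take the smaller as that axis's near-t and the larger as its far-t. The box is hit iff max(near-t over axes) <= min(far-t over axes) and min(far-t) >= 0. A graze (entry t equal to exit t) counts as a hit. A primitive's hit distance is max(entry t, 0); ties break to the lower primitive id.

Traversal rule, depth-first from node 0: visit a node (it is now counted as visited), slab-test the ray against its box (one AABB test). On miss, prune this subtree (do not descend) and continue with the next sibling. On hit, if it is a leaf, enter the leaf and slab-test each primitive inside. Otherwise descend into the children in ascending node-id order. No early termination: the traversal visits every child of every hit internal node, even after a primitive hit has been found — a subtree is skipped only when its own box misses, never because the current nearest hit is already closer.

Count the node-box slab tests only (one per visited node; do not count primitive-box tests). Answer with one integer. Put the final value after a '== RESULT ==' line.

Walk:
N0 x:[1/2,19] y:[4/3,46/3] z:[-15/2,23/2] -> hit [4/3,23/2], descend [6, 11]
  N6 x:[1/2,33/2] y:[4/3,25/3] z:[-15/2,23/2] -> hit [4/3,25/3], descend [7, 10]
    N7 x:[1/2,6] y:[4/3,6] z:[2,15/2] -> hit [2,6], descend [2, 13]
      N2 x:[1/2,7/2] y:[4/3,2] z:[5,13/2] -> miss, prune
      N13 x:[3,6] y:[10/3,6] z:[2,15/2] -> hit [10/3,6] leaf, test {P9@t=5, P11(miss), P14@t=7/2}
    N10 x:[6,33/2] y:[10/3,25/3] z:[-15/2,23/2] -> hit [6,25/3], descend [1, 9]
      N1 x:[23/2,33/2] y:[10/3,16/3] z:[-15/2,3] -> miss, prune
      N9 x:[6,23/2] y:[19/3,25/3] z:[17/2,23/2] -> miss, prune
  N11 x:[1/2,19] y:[10,46/3] z:[-4,10] -> hit [10,10], descend [8, 14]
    N8 x:[9/2,23/2] y:[10,13] z:[-4,4] -> miss, prune
    N14 x:[1/2,19] y:[31/3,46/3] z:[6,10] -> miss, prune

Summary -> nodes [0, 6, 7, 2, 13, 10, 1, 9, 11, 8, 14]; box-tests=11; leaf-entries=1; first=P14

== RESULT ==
11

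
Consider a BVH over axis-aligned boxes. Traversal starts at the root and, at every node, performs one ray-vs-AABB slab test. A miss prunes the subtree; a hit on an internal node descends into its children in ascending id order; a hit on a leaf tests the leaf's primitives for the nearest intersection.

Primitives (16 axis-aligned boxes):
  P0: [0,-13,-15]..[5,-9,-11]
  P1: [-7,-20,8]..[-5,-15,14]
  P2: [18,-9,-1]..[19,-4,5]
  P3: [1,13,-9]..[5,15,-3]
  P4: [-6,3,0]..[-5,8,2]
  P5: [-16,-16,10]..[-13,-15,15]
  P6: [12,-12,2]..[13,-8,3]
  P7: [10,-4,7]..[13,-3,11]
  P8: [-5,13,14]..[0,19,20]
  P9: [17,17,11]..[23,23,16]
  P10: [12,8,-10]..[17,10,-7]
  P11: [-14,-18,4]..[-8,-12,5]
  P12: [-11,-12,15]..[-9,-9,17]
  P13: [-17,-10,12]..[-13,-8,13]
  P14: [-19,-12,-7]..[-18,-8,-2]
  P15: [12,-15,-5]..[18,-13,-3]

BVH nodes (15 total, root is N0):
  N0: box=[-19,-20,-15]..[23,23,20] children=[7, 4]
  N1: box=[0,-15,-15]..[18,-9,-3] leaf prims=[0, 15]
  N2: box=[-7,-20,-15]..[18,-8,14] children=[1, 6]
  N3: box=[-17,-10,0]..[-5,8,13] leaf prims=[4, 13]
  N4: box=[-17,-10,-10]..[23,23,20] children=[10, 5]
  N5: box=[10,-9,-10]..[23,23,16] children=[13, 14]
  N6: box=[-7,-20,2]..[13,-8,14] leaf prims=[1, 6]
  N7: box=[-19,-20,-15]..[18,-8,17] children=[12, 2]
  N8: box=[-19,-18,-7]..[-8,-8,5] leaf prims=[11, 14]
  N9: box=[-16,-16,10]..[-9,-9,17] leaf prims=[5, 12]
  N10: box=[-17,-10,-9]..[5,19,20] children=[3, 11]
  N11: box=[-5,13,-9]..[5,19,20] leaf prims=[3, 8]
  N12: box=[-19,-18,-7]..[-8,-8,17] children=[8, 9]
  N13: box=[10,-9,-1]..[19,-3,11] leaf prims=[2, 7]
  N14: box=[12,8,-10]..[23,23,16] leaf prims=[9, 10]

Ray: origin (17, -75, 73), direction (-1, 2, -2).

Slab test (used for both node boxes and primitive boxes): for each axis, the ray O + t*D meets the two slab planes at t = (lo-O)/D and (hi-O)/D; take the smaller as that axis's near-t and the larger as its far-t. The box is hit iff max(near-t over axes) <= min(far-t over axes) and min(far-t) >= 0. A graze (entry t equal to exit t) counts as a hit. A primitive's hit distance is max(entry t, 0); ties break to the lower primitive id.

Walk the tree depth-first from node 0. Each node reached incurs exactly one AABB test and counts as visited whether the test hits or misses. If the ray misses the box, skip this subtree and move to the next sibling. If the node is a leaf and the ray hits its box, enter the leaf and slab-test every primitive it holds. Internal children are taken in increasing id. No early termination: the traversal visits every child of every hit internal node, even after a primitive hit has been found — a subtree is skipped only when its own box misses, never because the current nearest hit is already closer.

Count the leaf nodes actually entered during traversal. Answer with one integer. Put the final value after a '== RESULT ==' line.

Walk:
N0 x:[-6,36] y:[55/2,49] z:[53/2,44] -> hit [55/2,36], descend [4, 7]
  N4 x:[-6,34] y:[65/2,49] z:[53/2,83/2] -> hit [65/2,34], descend [5, 10]
    N5 x:[-6,7] y:[33,49] z:[57/2,83/2] -> miss, prune
    N10 x:[12,34] y:[65/2,47] z:[53/2,41] -> hit [65/2,34], descend [3, 11]
      N3 x:[22,34] y:[65/2,83/2] z:[30,73/2] -> hit [65/2,34] leaf, test {P4(miss), P13(miss)}
      N11 x:[12,22] y:[44,47] z:[53/2,41] -> miss, prune
  N7 x:[-1,36] y:[55/2,67/2] z:[28,44] -> hit [28,67/2], descend [2, 12]
    N2 x:[-1,24] y:[55/2,67/2] z:[59/2,44] -> miss, prune
    N12 x:[25,36] y:[57/2,67/2] z:[28,40] -> hit [57/2,67/2], descend [8, 9]
      N8 x:[25,36] y:[57/2,67/2] z:[34,40] -> miss, prune
      N9 x:[26,33] y:[59/2,33] z:[28,63/2] -> hit [59/2,63/2] leaf, test {P5@t=30, P12(miss)}

order=[0, 4, 5, 10, 3, 11, 7, 2, 12, 8, 9]  |boxes|=11  |leaves|=2  hit=P5

== RESULT ==
2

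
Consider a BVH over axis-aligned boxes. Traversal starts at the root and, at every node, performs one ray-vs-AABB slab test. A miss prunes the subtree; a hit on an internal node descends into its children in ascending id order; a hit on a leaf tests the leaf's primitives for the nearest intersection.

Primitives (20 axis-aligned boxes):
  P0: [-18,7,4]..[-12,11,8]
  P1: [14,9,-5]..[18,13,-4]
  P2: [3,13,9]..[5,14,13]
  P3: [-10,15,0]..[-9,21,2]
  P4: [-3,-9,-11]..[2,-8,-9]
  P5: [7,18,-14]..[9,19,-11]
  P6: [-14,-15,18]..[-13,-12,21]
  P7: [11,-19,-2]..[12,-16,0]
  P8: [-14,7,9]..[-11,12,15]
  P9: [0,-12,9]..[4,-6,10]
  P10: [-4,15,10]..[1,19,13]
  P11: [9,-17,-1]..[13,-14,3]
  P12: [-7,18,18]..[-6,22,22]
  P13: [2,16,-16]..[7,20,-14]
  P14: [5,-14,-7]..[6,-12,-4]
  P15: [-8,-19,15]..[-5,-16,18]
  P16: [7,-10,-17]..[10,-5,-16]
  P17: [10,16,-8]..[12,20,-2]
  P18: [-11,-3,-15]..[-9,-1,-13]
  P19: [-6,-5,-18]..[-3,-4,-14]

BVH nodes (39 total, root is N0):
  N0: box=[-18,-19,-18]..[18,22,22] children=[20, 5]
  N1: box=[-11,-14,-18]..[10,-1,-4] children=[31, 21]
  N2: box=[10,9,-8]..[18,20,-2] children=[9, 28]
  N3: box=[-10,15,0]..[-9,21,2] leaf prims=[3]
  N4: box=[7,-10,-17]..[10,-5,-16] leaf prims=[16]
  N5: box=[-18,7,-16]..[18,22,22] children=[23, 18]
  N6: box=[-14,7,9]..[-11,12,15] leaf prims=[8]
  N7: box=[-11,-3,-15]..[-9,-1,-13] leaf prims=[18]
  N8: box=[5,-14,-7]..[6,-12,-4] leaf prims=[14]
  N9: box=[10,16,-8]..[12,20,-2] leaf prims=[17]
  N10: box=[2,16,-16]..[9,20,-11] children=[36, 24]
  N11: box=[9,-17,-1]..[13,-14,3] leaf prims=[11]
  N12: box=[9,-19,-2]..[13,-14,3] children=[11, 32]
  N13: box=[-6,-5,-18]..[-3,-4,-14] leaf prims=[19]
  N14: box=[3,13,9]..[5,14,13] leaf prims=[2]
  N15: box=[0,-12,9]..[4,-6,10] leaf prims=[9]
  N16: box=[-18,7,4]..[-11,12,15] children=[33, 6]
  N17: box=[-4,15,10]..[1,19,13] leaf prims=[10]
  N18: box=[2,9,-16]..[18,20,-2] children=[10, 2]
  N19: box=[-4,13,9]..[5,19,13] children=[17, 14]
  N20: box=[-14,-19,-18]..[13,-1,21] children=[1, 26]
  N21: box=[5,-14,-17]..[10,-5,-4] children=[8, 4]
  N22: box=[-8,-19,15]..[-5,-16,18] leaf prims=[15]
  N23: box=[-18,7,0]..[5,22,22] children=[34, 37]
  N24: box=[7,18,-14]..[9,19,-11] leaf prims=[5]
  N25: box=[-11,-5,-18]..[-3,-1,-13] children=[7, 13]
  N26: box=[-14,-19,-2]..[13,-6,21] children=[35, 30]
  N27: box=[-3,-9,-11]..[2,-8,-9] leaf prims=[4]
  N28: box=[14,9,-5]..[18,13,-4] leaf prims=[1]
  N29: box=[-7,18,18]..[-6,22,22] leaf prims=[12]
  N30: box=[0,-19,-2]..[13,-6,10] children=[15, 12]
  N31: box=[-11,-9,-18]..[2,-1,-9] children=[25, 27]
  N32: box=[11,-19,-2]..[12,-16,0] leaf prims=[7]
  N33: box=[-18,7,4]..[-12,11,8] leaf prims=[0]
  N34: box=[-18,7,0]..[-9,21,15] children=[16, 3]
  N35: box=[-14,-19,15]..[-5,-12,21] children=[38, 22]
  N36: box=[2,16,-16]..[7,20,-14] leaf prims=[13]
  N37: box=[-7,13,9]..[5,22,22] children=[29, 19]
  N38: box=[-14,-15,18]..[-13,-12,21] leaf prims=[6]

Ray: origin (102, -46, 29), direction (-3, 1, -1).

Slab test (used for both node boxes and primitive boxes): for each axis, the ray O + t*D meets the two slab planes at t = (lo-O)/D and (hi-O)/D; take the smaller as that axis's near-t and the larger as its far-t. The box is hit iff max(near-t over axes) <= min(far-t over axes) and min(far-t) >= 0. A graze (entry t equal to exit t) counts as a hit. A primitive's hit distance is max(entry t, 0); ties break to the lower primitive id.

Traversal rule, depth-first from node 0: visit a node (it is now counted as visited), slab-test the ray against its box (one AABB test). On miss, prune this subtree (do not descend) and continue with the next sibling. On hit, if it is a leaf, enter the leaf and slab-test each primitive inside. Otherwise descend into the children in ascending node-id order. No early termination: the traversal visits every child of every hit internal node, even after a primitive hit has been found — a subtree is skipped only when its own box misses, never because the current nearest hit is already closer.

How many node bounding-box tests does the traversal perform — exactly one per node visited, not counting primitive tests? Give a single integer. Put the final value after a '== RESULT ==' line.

Traverse from the root:
N0 x:[28,40] y:[27,68] z:[7,47] -> hit [28,40], descend [5, 20]
  N5 x:[28,40] y:[53,68] z:[7,45] -> miss, prune
  N20 x:[89/3,116/3] y:[27,45] z:[8,47] -> hit [89/3,116/3], descend [1, 26]
    N1 x:[92/3,113/3] y:[32,45] z:[33,47] -> hit [33,113/3], descend [21, 31]
      N21 x:[92/3,97/3] y:[32,41] z:[33,46] -> miss, prune
      N31 x:[100/3,113/3] y:[37,45] z:[38,47] -> miss, prune
    N26 x:[89/3,116/3] y:[27,40] z:[8,31] -> hit [89/3,31], descend [30, 35]
      N30 x:[89/3,34] y:[27,40] z:[19,31] -> hit [89/3,31], descend [12, 15]
        N12 x:[89/3,31] y:[27,32] z:[26,31] -> hit [89/3,31], descend [11, 32]
          N11 x:[89/3,31] y:[29,32] z:[26,30] -> hit [89/3,30] leaf, test {P11@t=89/3}
          N32 x:[30,91/3] y:[27,30] z:[29,31] -> hit [30,30] leaf, test {P7@t=30}
        N15 x:[98/3,34] y:[34,40] z:[19,20] -> miss, prune
      N35 x:[107/3,116/3] y:[27,34] z:[8,14] -> miss, prune

Visited [0, 5, 20, 1, 21, 31, 26, 30, 12, 11, 32, 15, 35]. Tests: 13 box, 2 leaf. Nearest: P11.

== RESULT ==
13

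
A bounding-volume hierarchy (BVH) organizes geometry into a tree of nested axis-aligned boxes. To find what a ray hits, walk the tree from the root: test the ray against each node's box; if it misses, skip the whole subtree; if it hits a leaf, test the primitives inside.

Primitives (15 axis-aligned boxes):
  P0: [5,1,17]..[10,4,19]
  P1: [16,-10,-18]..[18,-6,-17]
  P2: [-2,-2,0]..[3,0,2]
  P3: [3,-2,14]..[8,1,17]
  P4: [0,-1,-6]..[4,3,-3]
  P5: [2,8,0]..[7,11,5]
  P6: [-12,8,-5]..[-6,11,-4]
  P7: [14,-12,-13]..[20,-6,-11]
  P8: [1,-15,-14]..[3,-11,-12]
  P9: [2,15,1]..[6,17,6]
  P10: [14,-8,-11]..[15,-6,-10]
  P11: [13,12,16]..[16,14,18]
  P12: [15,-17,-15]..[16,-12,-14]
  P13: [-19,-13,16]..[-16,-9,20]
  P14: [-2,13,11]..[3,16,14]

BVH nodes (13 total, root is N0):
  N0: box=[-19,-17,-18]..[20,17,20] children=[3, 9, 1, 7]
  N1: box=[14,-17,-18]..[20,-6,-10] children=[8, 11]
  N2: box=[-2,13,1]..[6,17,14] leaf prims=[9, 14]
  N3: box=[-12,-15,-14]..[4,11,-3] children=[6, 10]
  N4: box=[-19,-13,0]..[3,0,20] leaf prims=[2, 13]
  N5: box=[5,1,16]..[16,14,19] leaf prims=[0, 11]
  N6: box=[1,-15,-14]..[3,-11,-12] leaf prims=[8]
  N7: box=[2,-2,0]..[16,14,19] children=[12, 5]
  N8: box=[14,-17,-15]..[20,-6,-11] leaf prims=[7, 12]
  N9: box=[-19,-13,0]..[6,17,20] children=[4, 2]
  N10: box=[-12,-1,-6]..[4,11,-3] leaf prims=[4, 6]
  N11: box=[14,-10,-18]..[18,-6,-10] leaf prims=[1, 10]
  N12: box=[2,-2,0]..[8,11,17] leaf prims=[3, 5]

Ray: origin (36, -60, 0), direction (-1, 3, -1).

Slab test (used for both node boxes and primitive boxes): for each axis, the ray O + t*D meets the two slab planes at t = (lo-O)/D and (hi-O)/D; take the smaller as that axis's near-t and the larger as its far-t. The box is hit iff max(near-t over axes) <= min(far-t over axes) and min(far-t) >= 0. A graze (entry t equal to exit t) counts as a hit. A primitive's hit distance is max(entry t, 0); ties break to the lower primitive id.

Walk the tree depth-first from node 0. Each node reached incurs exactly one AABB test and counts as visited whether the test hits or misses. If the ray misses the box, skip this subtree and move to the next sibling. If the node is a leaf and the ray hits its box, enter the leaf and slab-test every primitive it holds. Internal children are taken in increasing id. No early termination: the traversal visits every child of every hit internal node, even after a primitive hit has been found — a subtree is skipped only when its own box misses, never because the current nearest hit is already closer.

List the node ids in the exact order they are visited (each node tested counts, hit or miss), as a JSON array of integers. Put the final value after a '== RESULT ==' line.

Traverse from the root:
N0 x:[16,55] y:[43/3,77/3] z:[-20,18] -> hit [16,18], descend [1, 3, 7, 9]
  N1 x:[16,22] y:[43/3,18] z:[10,18] -> hit [16,18], descend [8, 11]
    N8 x:[16,22] y:[43/3,18] z:[11,15] -> miss, prune
    N11 x:[18,22] y:[50/3,18] z:[10,18] -> hit [18,18] leaf, test {P1@t=18, P10(miss)}
  N3 x:[32,48] y:[15,71/3] z:[3,14] -> miss, prune
  N7 x:[20,34] y:[58/3,74/3] z:[-19,0] -> miss, prune
  N9 x:[30,55] y:[47/3,77/3] z:[-20,0] -> miss, prune

7 AABB tests over nodes [0, 1, 8, 11, 3, 7, 9]; 1 leaf entered; closest P1.

== RESULT ==
[0, 1, 8, 11, 3, 7, 9]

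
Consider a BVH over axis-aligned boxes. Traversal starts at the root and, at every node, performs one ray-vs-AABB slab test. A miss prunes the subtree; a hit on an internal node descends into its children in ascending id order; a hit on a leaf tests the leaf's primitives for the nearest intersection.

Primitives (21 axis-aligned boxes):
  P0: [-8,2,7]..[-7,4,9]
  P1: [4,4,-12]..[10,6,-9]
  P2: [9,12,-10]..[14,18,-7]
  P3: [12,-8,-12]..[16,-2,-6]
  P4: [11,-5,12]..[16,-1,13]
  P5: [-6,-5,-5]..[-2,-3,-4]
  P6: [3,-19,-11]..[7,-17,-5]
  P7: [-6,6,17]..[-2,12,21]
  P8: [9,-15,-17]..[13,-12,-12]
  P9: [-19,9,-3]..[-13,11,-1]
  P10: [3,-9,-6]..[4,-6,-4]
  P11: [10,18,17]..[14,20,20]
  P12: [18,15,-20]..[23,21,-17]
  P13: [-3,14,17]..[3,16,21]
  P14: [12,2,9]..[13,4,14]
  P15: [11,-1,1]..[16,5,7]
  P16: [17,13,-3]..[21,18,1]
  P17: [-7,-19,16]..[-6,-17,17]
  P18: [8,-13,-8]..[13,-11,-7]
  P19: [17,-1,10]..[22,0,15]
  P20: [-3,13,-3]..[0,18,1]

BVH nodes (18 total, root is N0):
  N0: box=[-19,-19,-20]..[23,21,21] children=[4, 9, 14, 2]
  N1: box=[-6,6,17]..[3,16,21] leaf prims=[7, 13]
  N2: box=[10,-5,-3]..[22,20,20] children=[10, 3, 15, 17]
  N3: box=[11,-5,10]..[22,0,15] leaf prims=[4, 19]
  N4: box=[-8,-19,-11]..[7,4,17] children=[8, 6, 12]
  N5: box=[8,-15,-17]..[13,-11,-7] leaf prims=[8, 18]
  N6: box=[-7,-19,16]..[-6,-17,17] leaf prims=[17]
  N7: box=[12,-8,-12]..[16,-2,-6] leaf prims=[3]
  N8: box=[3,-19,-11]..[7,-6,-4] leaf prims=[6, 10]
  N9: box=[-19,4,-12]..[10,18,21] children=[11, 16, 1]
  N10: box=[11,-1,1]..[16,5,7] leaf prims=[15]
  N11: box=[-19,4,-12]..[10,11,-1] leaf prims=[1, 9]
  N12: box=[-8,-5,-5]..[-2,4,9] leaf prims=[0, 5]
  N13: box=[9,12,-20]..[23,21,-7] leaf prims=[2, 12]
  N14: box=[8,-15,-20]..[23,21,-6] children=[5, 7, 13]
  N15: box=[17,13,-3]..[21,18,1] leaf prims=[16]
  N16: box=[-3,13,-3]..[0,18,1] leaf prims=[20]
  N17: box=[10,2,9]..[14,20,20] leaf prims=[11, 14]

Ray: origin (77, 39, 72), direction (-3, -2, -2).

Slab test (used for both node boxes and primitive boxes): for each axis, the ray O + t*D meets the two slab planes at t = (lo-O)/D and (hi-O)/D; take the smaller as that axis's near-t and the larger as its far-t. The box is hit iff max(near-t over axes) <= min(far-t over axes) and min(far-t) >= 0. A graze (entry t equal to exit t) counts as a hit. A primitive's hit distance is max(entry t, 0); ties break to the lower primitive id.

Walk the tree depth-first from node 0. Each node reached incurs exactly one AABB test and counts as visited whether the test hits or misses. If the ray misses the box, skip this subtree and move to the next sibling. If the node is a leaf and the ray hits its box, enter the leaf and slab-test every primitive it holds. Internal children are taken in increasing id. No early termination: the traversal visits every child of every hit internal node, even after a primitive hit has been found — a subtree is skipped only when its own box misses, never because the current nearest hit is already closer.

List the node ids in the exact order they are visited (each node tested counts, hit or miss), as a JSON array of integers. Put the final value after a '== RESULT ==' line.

Walk:
N0 x:[18,32] y:[9,29] z:[51/2,46] -> hit [51/2,29], descend [2, 4, 9, 14]
  N2 x:[55/3,67/3] y:[19/2,22] z:[26,75/2] -> miss, prune
  N4 x:[70/3,85/3] y:[35/2,29] z:[55/2,83/2] -> hit [55/2,85/3], descend [6, 8, 12]
    N6 x:[83/3,28] y:[28,29] z:[55/2,28] -> hit [28,28] leaf, test {P17@t=28}
    N8 x:[70/3,74/3] y:[45/2,29] z:[38,83/2] -> miss, prune
    N12 x:[79/3,85/3] y:[35/2,22] z:[63/2,77/2] -> miss, prune
  N9 x:[67/3,32] y:[21/2,35/2] z:[51/2,42] -> miss, prune
  N14 x:[18,23] y:[9,27] z:[39,46] -> miss, prune

Summary -> nodes [0, 2, 4, 6, 8, 12, 9, 14]; box-tests=8; leaf-entries=1; first=P17

== RESULT ==
[0, 2, 4, 6, 8, 12, 9, 14]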